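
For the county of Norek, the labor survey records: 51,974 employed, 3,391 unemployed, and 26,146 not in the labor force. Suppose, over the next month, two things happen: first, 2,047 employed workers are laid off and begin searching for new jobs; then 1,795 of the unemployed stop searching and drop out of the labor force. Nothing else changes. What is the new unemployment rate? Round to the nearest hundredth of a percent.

Initially, labor force = 51,974 + 3,391 = 55,365, so u = 3,391/55,365 = 6.12%.
After the first change, employed falls and unemployed rises by 2,047; labor force unchanged → E = 49,927, U = 5,438, labor force = 55,365.
After the second change, unemployed and labor force both fall by 1,795 → E = 49,927, U = 3,643, labor force = 53,570.
New unemployment rate = 3,643 / 53,570 = 6.80%.

New unemployment rate ≈ 6.80%.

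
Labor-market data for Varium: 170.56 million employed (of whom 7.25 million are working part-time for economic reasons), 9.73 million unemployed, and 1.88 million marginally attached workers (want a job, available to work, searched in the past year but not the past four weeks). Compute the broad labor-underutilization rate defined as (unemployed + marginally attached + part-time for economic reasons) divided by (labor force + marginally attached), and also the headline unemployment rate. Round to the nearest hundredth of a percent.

Labor force = 170.56 + 9.73 = 180.29 million.
Numerator = 9.73 + 1.88 + 7.25 = 18.86 million.
Denominator = 180.29 + 1.88 = 182.17 million.
Broad rate = 18.86 / 182.17 = 10.35%.
Headline unemployment rate = 9.73 / 180.29 = 5.40%.

Broad underutilization rate ≈ 10.35%; headline unemployment rate ≈ 5.40%.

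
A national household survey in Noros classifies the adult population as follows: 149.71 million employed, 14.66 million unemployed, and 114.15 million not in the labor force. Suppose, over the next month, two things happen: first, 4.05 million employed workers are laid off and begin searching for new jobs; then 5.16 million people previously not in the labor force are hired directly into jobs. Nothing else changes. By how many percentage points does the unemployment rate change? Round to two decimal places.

Initially, labor force = 149.71 + 14.66 = 164.37 million, so u = 14.66/164.37 = 8.92%.
After the first change, employed falls and unemployed rises by 4.05; labor force unchanged → E = 145.66, U = 18.71, labor force = 164.37 million.
After the second change, employed and labor force both rise by 5.16; unemployed unchanged → E = 150.82, U = 18.71, labor force = 169.53 million.
New unemployment rate = 18.71 / 169.53 = 11.04%.
Change = 11.04% − 8.92% = +2.12 percentage points.

The unemployment rate changes by +2.12 percentage points.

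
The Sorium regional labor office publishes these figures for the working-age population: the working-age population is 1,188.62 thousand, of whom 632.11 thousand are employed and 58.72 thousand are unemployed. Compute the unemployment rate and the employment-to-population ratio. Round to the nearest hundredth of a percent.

Unemployment rate ≈ 8.50%; employment-population ratio ≈ 53.18%.

Labor force = employed + unemployed = 632.11 + 58.72 = 690.83 thousand.
Unemployment rate = 58.72 / 690.83 = 8.50%.
Employment-population ratio = 632.11 / 1,188.62 = 53.18%.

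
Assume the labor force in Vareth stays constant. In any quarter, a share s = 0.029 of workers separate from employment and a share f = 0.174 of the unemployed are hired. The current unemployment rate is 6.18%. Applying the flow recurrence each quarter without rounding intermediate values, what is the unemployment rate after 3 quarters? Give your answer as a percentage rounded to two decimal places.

Unemployment rate after three quarters ≈ 10.18%.

With a fixed labor force, u_{t+1} = u_t + s·(1−u_t) − f·u_t = u_t·(1−s−f) + s.
Here 1−s−f = 0.797 and s = 0.029.
u_1 = 0.061800 × 0.797 + 0.029 = 0.078255.
u_2 = 0.078255 × 0.797 + 0.029 = 0.091369.
u_3 = 0.091369 × 0.797 + 0.029 = 0.101821.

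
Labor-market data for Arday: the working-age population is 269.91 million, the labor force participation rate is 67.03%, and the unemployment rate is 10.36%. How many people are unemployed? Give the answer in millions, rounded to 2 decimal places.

Labor force = 0.6703 × 269.91 = 180.92 million.
Unemployed = 0.1036 × 180.92 ≈ 18.74 million.

About 18.74 million are unemployed.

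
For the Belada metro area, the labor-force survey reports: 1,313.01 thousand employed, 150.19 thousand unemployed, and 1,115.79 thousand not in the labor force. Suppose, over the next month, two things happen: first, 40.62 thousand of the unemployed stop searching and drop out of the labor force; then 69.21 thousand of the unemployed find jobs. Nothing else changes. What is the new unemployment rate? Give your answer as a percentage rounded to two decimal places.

New unemployment rate ≈ 2.84%.

Initially, labor force = 1,313.01 + 150.19 = 1,463.20 thousand, so u = 150.19/1,463.20 = 10.26%.
After the first change, unemployed and labor force both fall by 40.62 → E = 1,313.01, U = 109.57, labor force = 1,422.58 thousand.
After the second change, unemployed falls and employed rises by 69.21; labor force unchanged → E = 1,382.22, U = 40.36, labor force = 1,422.58 thousand.
New unemployment rate = 40.36 / 1,422.58 = 2.84%.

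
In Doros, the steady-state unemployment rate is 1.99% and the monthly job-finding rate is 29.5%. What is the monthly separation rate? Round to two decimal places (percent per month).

Separation rate ≈ 0.60% per month.

From u* = s/(s+f): s = u·f/(1−u).
s = 0.0199 × 29.5 / (1 − 0.0199) = 0.5871 / 0.9801 ≈ 0.60% per month.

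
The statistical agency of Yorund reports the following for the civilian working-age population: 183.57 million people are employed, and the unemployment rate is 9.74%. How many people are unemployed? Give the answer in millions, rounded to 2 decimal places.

Let U be the number unemployed. The labor force is E + U, and U/(E+U) = 0.0974.
So U = 0.0974 × 183.57 / (1 − 0.0974) = 17.8797 / 0.9026 ≈ 19.81 million.

About 19.81 million are unemployed.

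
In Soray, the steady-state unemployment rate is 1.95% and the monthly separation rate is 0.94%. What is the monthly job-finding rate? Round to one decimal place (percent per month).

Job-finding rate ≈ 47.3% per month.

From u* = s/(s+f): f = s·(1−u)/u.
f = 0.94 × (1 − 0.0195) / 0.0195 = 0.9217 / 0.0195 ≈ 47.3% per month.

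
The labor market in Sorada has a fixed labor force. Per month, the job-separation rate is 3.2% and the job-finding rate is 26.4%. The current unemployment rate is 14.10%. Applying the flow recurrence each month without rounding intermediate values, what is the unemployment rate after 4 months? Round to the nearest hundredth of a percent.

Unemployment rate after four months ≈ 11.62%.

With a fixed labor force, u_{t+1} = u_t + s·(1−u_t) − f·u_t = u_t·(1−s−f) + s.
Here 1−s−f = 0.704 and s = 0.032.
u_1 = 0.141000 × 0.704 + 0.032 = 0.131264.
u_2 = 0.131264 × 0.704 + 0.032 = 0.124410.
u_3 = 0.124410 × 0.704 + 0.032 = 0.119585.
u_4 = 0.119585 × 0.704 + 0.032 = 0.116188.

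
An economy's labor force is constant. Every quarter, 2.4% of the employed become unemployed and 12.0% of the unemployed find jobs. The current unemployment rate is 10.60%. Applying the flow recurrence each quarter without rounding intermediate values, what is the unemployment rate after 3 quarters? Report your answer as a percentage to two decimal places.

Unemployment rate after three quarters ≈ 12.86%.

With a fixed labor force, u_{t+1} = u_t + s·(1−u_t) − f·u_t = u_t·(1−s−f) + s.
Here 1−s−f = 0.856 and s = 0.024.
u_1 = 0.106000 × 0.856 + 0.024 = 0.114736.
u_2 = 0.114736 × 0.856 + 0.024 = 0.122214.
u_3 = 0.122214 × 0.856 + 0.024 = 0.128615.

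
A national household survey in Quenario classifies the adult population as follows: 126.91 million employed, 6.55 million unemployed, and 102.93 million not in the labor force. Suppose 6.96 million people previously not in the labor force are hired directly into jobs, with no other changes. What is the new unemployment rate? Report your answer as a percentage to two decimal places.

New unemployment rate ≈ 4.66%.

Initially, labor force = 126.91 + 6.55 = 133.46 million, so u = 6.55/133.46 = 4.91%.
After the change, employed and labor force both rise by 6.96; unemployed unchanged → E = 133.87, U = 6.55, labor force = 140.42 million.
New unemployment rate = 6.55 / 140.42 = 4.66%.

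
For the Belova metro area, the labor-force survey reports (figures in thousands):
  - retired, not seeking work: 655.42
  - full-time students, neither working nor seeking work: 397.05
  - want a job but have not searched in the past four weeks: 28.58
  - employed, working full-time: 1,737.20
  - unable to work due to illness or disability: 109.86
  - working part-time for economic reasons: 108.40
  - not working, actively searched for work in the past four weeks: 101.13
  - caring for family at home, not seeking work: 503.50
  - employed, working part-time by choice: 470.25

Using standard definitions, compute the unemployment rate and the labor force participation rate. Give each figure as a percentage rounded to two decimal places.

Employed = 1,737.20 + 108.40 + 470.25 = 2,315.85 thousand (anyone who worked, including part-time for economic reasons, counts as employed).
Unemployed = 101.13 thousand.
Labor force = 2,315.85 + 101.13 = 2,416.98 thousand.
Not in labor force = 655.42 + 397.05 + 28.58 + 109.86 + 503.50 = 1,694.41 thousand (those not working and not actively searching are outside the labor force — including those who want a job but have given up searching).
Civilian working-age population = 2,416.98 + 1,694.41 = 4,111.39 thousand.
Unemployment rate = 101.13 / 2,416.98 = 4.18%.
Labor force participation rate = 2,416.98 / 4,111.39 = 58.79%.

Unemployment rate ≈ 4.18%; labor force participation rate ≈ 58.79%.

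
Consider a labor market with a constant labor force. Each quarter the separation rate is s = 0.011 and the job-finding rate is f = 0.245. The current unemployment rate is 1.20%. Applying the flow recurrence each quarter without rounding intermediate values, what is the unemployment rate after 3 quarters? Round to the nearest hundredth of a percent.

With a fixed labor force, u_{t+1} = u_t + s·(1−u_t) − f·u_t = u_t·(1−s−f) + s.
Here 1−s−f = 0.744 and s = 0.011.
u_1 = 0.012000 × 0.744 + 0.011 = 0.019928.
u_2 = 0.019928 × 0.744 + 0.011 = 0.025826.
u_3 = 0.025826 × 0.744 + 0.011 = 0.030215.

Unemployment rate after three quarters ≈ 3.02%.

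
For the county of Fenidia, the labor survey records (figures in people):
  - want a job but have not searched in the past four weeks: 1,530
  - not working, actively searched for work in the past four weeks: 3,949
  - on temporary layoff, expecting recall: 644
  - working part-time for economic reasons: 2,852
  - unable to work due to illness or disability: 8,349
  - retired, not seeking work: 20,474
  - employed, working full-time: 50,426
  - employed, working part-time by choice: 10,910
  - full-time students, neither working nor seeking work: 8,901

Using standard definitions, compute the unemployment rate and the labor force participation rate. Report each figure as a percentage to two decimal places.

Unemployment rate ≈ 6.68%; labor force participation rate ≈ 63.67%.

Employed = 2,852 + 50,426 + 10,910 = 64,188 (anyone who worked, including part-time for economic reasons, counts as employed).
Unemployed = 3,949 + 644 = 4,593 (jobless and actively searching, or on temporary layoff).
Labor force = 64,188 + 4,593 = 68,781.
Not in labor force = 1,530 + 8,349 + 20,474 + 8,901 = 39,254 (those not working and not actively searching are outside the labor force — including those who want a job but have given up searching).
Civilian working-age population = 68,781 + 39,254 = 108,035.
Unemployment rate = 4,593 / 68,781 = 6.68%.
Labor force participation rate = 68,781 / 108,035 = 63.67%.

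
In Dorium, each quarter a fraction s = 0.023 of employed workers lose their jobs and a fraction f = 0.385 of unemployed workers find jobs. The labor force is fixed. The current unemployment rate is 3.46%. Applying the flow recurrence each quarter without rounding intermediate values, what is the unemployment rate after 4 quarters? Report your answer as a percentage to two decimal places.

Unemployment rate after four quarters ≈ 5.37%.

With a fixed labor force, u_{t+1} = u_t + s·(1−u_t) − f·u_t = u_t·(1−s−f) + s.
Here 1−s−f = 0.592 and s = 0.023.
u_1 = 0.034600 × 0.592 + 0.023 = 0.043483.
u_2 = 0.043483 × 0.592 + 0.023 = 0.048742.
u_3 = 0.048742 × 0.592 + 0.023 = 0.051855.
u_4 = 0.051855 × 0.592 + 0.023 = 0.053698.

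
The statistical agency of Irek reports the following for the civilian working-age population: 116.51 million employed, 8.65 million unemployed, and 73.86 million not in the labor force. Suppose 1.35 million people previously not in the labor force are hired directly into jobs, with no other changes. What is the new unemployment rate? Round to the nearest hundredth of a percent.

New unemployment rate ≈ 6.84%.

Initially, labor force = 116.51 + 8.65 = 125.16 million, so u = 8.65/125.16 = 6.91%.
After the change, employed and labor force both rise by 1.35; unemployed unchanged → E = 117.86, U = 8.65, labor force = 126.51 million.
New unemployment rate = 8.65 / 126.51 = 6.84%.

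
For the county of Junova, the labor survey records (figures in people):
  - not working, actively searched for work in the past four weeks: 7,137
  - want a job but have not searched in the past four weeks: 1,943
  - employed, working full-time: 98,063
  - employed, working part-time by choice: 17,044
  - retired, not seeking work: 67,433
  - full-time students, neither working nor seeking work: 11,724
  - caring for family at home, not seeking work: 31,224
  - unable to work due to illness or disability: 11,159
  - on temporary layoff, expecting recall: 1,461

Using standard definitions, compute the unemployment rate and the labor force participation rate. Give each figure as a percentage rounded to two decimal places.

Unemployment rate ≈ 6.95%; labor force participation rate ≈ 50.04%.

Employed = 98,063 + 17,044 = 115,107.
Unemployed = 7,137 + 1,461 = 8,598 (jobless and actively searching, or on temporary layoff).
Labor force = 115,107 + 8,598 = 123,705.
Not in labor force = 1,943 + 67,433 + 11,724 + 31,224 + 11,159 = 123,483 (those not working and not actively searching are outside the labor force — including those who want a job but have given up searching).
Civilian working-age population = 123,705 + 123,483 = 247,188.
Unemployment rate = 8,598 / 123,705 = 6.95%.
Labor force participation rate = 123,705 / 247,188 = 50.04%.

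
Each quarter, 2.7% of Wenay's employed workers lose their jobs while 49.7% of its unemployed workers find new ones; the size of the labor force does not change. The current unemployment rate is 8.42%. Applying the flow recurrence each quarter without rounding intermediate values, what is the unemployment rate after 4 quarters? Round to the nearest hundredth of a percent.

With a fixed labor force, u_{t+1} = u_t + s·(1−u_t) − f·u_t = u_t·(1−s−f) + s.
Here 1−s−f = 0.476 and s = 0.027.
u_1 = 0.084200 × 0.476 + 0.027 = 0.067079.
u_2 = 0.067079 × 0.476 + 0.027 = 0.058930.
u_3 = 0.058930 × 0.476 + 0.027 = 0.055051.
u_4 = 0.055051 × 0.476 + 0.027 = 0.053204.

Unemployment rate after four quarters ≈ 5.32%.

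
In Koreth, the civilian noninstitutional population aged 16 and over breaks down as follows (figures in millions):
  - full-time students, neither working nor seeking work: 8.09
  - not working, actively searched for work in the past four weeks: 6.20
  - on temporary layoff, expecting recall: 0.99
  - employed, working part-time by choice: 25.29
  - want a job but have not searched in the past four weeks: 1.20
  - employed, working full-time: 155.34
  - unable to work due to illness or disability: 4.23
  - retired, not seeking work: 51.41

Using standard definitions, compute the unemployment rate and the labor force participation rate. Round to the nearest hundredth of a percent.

Employed = 25.29 + 155.34 = 180.63 million.
Unemployed = 6.20 + 0.99 = 7.19 million (jobless and actively searching, or on temporary layoff).
Labor force = 180.63 + 7.19 = 187.82 million.
Not in labor force = 8.09 + 1.20 + 4.23 + 51.41 = 64.93 million (those not working and not actively searching are outside the labor force — including those who want a job but have given up searching).
Civilian working-age population = 187.82 + 64.93 = 252.75 million.
Unemployment rate = 7.19 / 187.82 = 3.83%.
Labor force participation rate = 187.82 / 252.75 = 74.31%.

Unemployment rate ≈ 3.83%; labor force participation rate ≈ 74.31%.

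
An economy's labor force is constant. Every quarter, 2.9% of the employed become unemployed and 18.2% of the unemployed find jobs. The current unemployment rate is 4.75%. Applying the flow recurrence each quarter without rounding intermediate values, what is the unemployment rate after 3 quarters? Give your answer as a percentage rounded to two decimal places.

Unemployment rate after three quarters ≈ 9.33%.

With a fixed labor force, u_{t+1} = u_t + s·(1−u_t) − f·u_t = u_t·(1−s−f) + s.
Here 1−s−f = 0.789 and s = 0.029.
u_1 = 0.047500 × 0.789 + 0.029 = 0.066478.
u_2 = 0.066478 × 0.789 + 0.029 = 0.081451.
u_3 = 0.081451 × 0.789 + 0.029 = 0.093265.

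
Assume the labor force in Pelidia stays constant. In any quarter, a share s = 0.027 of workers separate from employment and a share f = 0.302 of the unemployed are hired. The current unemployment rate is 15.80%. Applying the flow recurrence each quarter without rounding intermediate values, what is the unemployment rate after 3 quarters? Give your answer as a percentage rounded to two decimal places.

With a fixed labor force, u_{t+1} = u_t + s·(1−u_t) − f·u_t = u_t·(1−s−f) + s.
Here 1−s−f = 0.671 and s = 0.027.
u_1 = 0.158000 × 0.671 + 0.027 = 0.133018.
u_2 = 0.133018 × 0.671 + 0.027 = 0.116255.
u_3 = 0.116255 × 0.671 + 0.027 = 0.105007.

Unemployment rate after three quarters ≈ 10.50%.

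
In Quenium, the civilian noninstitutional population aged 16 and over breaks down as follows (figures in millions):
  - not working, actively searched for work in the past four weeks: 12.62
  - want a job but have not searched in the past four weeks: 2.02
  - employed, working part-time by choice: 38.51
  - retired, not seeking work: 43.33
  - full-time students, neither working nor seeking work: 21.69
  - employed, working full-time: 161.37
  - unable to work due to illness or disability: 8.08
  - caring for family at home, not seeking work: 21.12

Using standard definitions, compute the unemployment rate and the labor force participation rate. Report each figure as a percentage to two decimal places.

Unemployment rate ≈ 5.94%; labor force participation rate ≈ 68.83%.

Employed = 38.51 + 161.37 = 199.88 million.
Unemployed = 12.62 million.
Labor force = 199.88 + 12.62 = 212.50 million.
Not in labor force = 2.02 + 43.33 + 21.69 + 8.08 + 21.12 = 96.24 million (those not working and not actively searching are outside the labor force — including those who want a job but have given up searching).
Civilian working-age population = 212.50 + 96.24 = 308.74 million.
Unemployment rate = 12.62 / 212.50 = 5.94%.
Labor force participation rate = 212.50 / 308.74 = 68.83%.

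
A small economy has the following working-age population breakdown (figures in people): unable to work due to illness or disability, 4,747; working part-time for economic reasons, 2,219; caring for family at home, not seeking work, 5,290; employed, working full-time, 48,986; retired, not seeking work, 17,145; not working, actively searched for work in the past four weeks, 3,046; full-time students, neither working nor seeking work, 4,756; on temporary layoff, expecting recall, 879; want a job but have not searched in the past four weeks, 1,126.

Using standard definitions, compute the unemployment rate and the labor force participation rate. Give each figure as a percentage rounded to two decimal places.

Employed = 2,219 + 48,986 = 51,205 (anyone who worked, including part-time for economic reasons, counts as employed).
Unemployed = 3,046 + 879 = 3,925 (jobless and actively searching, or on temporary layoff).
Labor force = 51,205 + 3,925 = 55,130.
Not in labor force = 4,747 + 5,290 + 17,145 + 4,756 + 1,126 = 33,064 (those not working and not actively searching are outside the labor force — including those who want a job but have given up searching).
Civilian working-age population = 55,130 + 33,064 = 88,194.
Unemployment rate = 3,925 / 55,130 = 7.12%.
Labor force participation rate = 55,130 / 88,194 = 62.51%.

Unemployment rate ≈ 7.12%; labor force participation rate ≈ 62.51%.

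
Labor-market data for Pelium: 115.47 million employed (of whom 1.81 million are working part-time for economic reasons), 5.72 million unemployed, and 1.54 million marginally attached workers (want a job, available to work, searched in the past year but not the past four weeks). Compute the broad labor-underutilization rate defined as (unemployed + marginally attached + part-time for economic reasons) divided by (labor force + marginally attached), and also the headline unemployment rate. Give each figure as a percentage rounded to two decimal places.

Labor force = 115.47 + 5.72 = 121.19 million.
Numerator = 5.72 + 1.54 + 1.81 = 9.07 million.
Denominator = 121.19 + 1.54 = 122.73 million.
Broad rate = 9.07 / 122.73 = 7.39%.
Headline unemployment rate = 5.72 / 121.19 = 4.72%.

Broad underutilization rate ≈ 7.39%; headline unemployment rate ≈ 4.72%.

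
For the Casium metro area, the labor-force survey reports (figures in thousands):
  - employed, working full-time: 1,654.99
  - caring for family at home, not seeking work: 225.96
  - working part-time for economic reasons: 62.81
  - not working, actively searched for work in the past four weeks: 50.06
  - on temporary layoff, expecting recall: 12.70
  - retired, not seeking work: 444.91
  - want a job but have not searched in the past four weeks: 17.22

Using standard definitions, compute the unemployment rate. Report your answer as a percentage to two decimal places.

Unemployment rate ≈ 3.52%.

Employed = 1,654.99 + 62.81 = 1,717.80 thousand (anyone who worked, including part-time for economic reasons, counts as employed).
Unemployed = 50.06 + 12.70 = 62.76 thousand (jobless and actively searching, or on temporary layoff).
Labor force = 1,717.80 + 62.76 = 1,780.56 thousand.
Unemployment rate = 62.76 / 1,780.56 = 3.52%.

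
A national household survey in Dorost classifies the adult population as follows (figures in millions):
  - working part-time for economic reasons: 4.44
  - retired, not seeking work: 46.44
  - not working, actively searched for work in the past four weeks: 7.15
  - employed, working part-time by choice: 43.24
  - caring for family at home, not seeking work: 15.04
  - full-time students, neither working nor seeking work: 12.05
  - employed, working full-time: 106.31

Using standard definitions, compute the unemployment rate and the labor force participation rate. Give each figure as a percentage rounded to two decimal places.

Unemployment rate ≈ 4.44%; labor force participation rate ≈ 68.67%.

Employed = 4.44 + 43.24 + 106.31 = 153.99 million (anyone who worked, including part-time for economic reasons, counts as employed).
Unemployed = 7.15 million.
Labor force = 153.99 + 7.15 = 161.14 million.
Not in labor force = 46.44 + 15.04 + 12.05 = 73.53 million (those not working and not actively searching are outside the labor force).
Civilian working-age population = 161.14 + 73.53 = 234.67 million.
Unemployment rate = 7.15 / 161.14 = 4.44%.
Labor force participation rate = 161.14 / 234.67 = 68.67%.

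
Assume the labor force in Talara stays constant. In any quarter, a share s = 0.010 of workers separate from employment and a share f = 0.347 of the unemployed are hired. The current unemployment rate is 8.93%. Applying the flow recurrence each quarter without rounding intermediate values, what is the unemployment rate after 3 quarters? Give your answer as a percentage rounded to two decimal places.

With a fixed labor force, u_{t+1} = u_t + s·(1−u_t) − f·u_t = u_t·(1−s−f) + s.
Here 1−s−f = 0.643 and s = 0.010.
u_1 = 0.089300 × 0.643 + 0.010 = 0.067420.
u_2 = 0.067420 × 0.643 + 0.010 = 0.053351.
u_3 = 0.053351 × 0.643 + 0.010 = 0.044305.

Unemployment rate after three quarters ≈ 4.43%.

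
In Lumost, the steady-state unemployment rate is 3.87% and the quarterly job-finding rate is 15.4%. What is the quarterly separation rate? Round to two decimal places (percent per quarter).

From u* = s/(s+f): s = u·f/(1−u).
s = 0.0387 × 15.4 / (1 − 0.0387) = 0.5960 / 0.9613 ≈ 0.62% per quarter.

Separation rate ≈ 0.62% per quarter.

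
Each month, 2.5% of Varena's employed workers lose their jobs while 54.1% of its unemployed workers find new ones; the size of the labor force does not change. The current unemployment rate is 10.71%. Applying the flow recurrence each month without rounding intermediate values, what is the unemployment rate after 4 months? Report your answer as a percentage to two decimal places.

With a fixed labor force, u_{t+1} = u_t + s·(1−u_t) − f·u_t = u_t·(1−s−f) + s.
Here 1−s−f = 0.434 and s = 0.025.
u_1 = 0.107100 × 0.434 + 0.025 = 0.071481.
u_2 = 0.071481 × 0.434 + 0.025 = 0.056023.
u_3 = 0.056023 × 0.434 + 0.025 = 0.049314.
u_4 = 0.049314 × 0.434 + 0.025 = 0.046402.

Unemployment rate after four months ≈ 4.64%.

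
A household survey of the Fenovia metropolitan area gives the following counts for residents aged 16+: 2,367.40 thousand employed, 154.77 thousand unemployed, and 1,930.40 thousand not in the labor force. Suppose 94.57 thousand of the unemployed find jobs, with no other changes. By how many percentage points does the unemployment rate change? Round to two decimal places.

The unemployment rate changes by −3.75 percentage points.

Initially, labor force = 2,367.40 + 154.77 = 2,522.17 thousand, so u = 154.77/2,522.17 = 6.14%.
After the change, unemployed falls and employed rises by 94.57; labor force unchanged → E = 2,461.97, U = 60.20, labor force = 2,522.17 thousand.
New unemployment rate = 60.20 / 2,522.17 = 2.39%.
Change = 2.39% − 6.14% = −3.75 percentage points.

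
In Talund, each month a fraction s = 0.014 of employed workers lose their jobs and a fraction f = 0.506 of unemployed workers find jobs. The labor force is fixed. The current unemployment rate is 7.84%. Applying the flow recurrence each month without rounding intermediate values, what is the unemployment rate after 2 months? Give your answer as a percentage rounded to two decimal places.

Unemployment rate after two months ≈ 3.88%.

With a fixed labor force, u_{t+1} = u_t + s·(1−u_t) − f·u_t = u_t·(1−s−f) + s.
Here 1−s−f = 0.480 and s = 0.014.
u_1 = 0.078400 × 0.480 + 0.014 = 0.051632.
u_2 = 0.051632 × 0.480 + 0.014 = 0.038783.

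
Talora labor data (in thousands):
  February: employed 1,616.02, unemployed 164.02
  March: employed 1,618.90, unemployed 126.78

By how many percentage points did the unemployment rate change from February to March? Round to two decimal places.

February: labor force = 1,616.02 + 164.02 = 1,780.04; u = 164.02/1,780.04 = 9.21%.
March: labor force = 1,618.90 + 126.78 = 1,745.68; u = 126.78/1,745.68 = 7.26%.
Change = 7.26% − 9.21% = −1.95 pp.

The unemployment rate changed by −1.95 percentage points.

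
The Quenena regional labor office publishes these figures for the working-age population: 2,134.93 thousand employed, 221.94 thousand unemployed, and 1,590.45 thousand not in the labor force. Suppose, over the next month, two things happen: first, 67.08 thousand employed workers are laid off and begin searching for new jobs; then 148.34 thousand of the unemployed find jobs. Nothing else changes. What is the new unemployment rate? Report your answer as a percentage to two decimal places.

Initially, labor force = 2,134.93 + 221.94 = 2,356.87 thousand, so u = 221.94/2,356.87 = 9.42%.
After the first change, employed falls and unemployed rises by 67.08; labor force unchanged → E = 2,067.85, U = 289.02, labor force = 2,356.87 thousand.
After the second change, unemployed falls and employed rises by 148.34; labor force unchanged → E = 2,216.19, U = 140.68, labor force = 2,356.87 thousand.
New unemployment rate = 140.68 / 2,356.87 = 5.97%.

New unemployment rate ≈ 5.97%.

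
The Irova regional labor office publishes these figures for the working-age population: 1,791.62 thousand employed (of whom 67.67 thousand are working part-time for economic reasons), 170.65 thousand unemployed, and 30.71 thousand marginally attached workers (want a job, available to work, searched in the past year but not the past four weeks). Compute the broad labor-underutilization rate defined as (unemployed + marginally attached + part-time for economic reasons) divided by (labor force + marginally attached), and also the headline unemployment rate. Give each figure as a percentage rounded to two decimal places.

Broad underutilization rate ≈ 13.50%; headline unemployment rate ≈ 8.70%.

Labor force = 1,791.62 + 170.65 = 1,962.27 thousand.
Numerator = 170.65 + 30.71 + 67.67 = 269.03 thousand.
Denominator = 1,962.27 + 30.71 = 1,992.98 thousand.
Broad rate = 269.03 / 1,992.98 = 13.50%.
Headline unemployment rate = 170.65 / 1,962.27 = 8.70%.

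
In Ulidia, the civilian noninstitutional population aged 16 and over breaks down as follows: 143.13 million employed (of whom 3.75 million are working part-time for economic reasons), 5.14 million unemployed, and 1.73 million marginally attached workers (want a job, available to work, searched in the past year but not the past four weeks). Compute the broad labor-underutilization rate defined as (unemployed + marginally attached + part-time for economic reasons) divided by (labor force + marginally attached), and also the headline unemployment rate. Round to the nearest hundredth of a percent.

Labor force = 143.13 + 5.14 = 148.27 million.
Numerator = 5.14 + 1.73 + 3.75 = 10.62 million.
Denominator = 148.27 + 1.73 = 150.00 million.
Broad rate = 10.62 / 150.00 = 7.08%.
Headline unemployment rate = 5.14 / 148.27 = 3.47%.

Broad underutilization rate ≈ 7.08%; headline unemployment rate ≈ 3.47%.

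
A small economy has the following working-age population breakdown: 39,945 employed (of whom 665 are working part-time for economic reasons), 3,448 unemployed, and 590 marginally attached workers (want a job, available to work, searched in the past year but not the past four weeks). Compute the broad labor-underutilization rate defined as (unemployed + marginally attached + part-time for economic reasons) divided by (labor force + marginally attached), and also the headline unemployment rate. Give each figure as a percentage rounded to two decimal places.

Broad underutilization rate ≈ 10.69%; headline unemployment rate ≈ 7.95%.

Labor force = 39,945 + 3,448 = 43,393.
Numerator = 3,448 + 590 + 665 = 4,703.
Denominator = 43,393 + 590 = 43,983.
Broad rate = 4,703 / 43,983 = 10.69%.
Headline unemployment rate = 3,448 / 43,393 = 7.95%.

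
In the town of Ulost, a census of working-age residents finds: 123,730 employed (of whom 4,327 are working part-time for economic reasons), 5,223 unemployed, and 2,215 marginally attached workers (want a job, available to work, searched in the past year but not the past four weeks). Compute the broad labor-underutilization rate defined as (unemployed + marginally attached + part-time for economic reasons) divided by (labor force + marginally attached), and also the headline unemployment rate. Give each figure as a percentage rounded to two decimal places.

Broad underutilization rate ≈ 8.97%; headline unemployment rate ≈ 4.05%.

Labor force = 123,730 + 5,223 = 128,953.
Numerator = 5,223 + 2,215 + 4,327 = 11,765.
Denominator = 128,953 + 2,215 = 131,168.
Broad rate = 11,765 / 131,168 = 8.97%.
Headline unemployment rate = 5,223 / 128,953 = 4.05%.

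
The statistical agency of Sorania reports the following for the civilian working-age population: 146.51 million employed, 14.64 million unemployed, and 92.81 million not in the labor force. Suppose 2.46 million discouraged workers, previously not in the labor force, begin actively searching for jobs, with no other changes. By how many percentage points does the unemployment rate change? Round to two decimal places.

The unemployment rate changes by +1.37 percentage points.

Initially, labor force = 146.51 + 14.64 = 161.15 million, so u = 14.64/161.15 = 9.08%.
After the change, unemployed and labor force both rise by 2.46 → E = 146.51, U = 17.10, labor force = 163.61 million.
New unemployment rate = 17.10 / 163.61 = 10.45%.
Change = 10.45% − 9.08% = +1.37 percentage points.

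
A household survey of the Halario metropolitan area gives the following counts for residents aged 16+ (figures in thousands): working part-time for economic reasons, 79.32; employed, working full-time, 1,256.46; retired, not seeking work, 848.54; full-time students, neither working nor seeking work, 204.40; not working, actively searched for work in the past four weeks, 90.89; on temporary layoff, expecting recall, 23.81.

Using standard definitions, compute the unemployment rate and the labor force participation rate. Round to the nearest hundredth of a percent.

Unemployment rate ≈ 7.91%; labor force participation rate ≈ 57.94%.

Employed = 79.32 + 1,256.46 = 1,335.78 thousand (anyone who worked, including part-time for economic reasons, counts as employed).
Unemployed = 90.89 + 23.81 = 114.70 thousand (jobless and actively searching, or on temporary layoff).
Labor force = 1,335.78 + 114.70 = 1,450.48 thousand.
Not in labor force = 848.54 + 204.40 = 1,052.94 thousand (those not working and not actively searching are outside the labor force).
Civilian working-age population = 1,450.48 + 1,052.94 = 2,503.42 thousand.
Unemployment rate = 114.70 / 1,450.48 = 7.91%.
Labor force participation rate = 1,450.48 / 2,503.42 = 57.94%.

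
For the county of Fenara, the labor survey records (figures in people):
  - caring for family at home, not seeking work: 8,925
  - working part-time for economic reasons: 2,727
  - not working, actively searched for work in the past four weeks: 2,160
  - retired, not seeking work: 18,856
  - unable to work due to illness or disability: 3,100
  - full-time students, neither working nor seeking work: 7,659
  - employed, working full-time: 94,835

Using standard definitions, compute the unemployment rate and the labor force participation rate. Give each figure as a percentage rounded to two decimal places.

Employed = 2,727 + 94,835 = 97,562 (anyone who worked, including part-time for economic reasons, counts as employed).
Unemployed = 2,160.
Labor force = 97,562 + 2,160 = 99,722.
Not in labor force = 8,925 + 18,856 + 3,100 + 7,659 = 38,540 (those not working and not actively searching are outside the labor force).
Civilian working-age population = 99,722 + 38,540 = 138,262.
Unemployment rate = 2,160 / 99,722 = 2.17%.
Labor force participation rate = 99,722 / 138,262 = 72.13%.

Unemployment rate ≈ 2.17%; labor force participation rate ≈ 72.13%.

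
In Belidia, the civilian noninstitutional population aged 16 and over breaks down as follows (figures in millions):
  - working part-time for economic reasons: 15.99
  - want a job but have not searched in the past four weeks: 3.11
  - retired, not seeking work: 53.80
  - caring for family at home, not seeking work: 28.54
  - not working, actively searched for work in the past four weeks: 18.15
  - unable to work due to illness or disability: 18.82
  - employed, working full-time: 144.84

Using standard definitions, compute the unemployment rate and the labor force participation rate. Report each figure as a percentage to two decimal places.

Employed = 15.99 + 144.84 = 160.83 million (anyone who worked, including part-time for economic reasons, counts as employed).
Unemployed = 18.15 million.
Labor force = 160.83 + 18.15 = 178.98 million.
Not in labor force = 3.11 + 53.80 + 28.54 + 18.82 = 104.27 million (those not working and not actively searching are outside the labor force — including those who want a job but have given up searching).
Civilian working-age population = 178.98 + 104.27 = 283.25 million.
Unemployment rate = 18.15 / 178.98 = 10.14%.
Labor force participation rate = 178.98 / 283.25 = 63.19%.

Unemployment rate ≈ 10.14%; labor force participation rate ≈ 63.19%.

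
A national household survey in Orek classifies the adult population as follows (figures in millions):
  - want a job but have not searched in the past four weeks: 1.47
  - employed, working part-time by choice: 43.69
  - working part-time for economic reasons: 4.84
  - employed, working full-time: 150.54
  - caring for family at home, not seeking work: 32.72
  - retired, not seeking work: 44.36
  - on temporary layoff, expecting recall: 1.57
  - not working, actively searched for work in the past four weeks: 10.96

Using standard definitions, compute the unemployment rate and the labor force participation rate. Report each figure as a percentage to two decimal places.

Unemployment rate ≈ 5.92%; labor force participation rate ≈ 72.93%.

Employed = 43.69 + 4.84 + 150.54 = 199.07 million (anyone who worked, including part-time for economic reasons, counts as employed).
Unemployed = 1.57 + 10.96 = 12.53 million (jobless and actively searching, or on temporary layoff).
Labor force = 199.07 + 12.53 = 211.60 million.
Not in labor force = 1.47 + 32.72 + 44.36 = 78.55 million (those not working and not actively searching are outside the labor force — including those who want a job but have given up searching).
Civilian working-age population = 211.60 + 78.55 = 290.15 million.
Unemployment rate = 12.53 / 211.60 = 5.92%.
Labor force participation rate = 211.60 / 290.15 = 72.93%.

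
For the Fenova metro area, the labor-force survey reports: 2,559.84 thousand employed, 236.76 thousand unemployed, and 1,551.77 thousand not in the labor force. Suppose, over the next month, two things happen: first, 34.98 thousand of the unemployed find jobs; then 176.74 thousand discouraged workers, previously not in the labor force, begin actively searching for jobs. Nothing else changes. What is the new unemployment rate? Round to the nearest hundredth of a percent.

Initially, labor force = 2,559.84 + 236.76 = 2,796.60 thousand, so u = 236.76/2,796.60 = 8.47%.
After the first change, unemployed falls and employed rises by 34.98; labor force unchanged → E = 2,594.82, U = 201.78, labor force = 2,796.60 thousand.
After the second change, unemployed and labor force both rise by 176.74 → E = 2,594.82, U = 378.52, labor force = 2,973.34 thousand.
New unemployment rate = 378.52 / 2,973.34 = 12.73%.

New unemployment rate ≈ 12.73%.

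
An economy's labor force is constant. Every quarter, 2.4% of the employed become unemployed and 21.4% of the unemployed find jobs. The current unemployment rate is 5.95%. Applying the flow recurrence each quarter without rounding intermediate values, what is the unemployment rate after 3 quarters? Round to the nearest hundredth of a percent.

With a fixed labor force, u_{t+1} = u_t + s·(1−u_t) − f·u_t = u_t·(1−s−f) + s.
Here 1−s−f = 0.762 and s = 0.024.
u_1 = 0.059500 × 0.762 + 0.024 = 0.069339.
u_2 = 0.069339 × 0.762 + 0.024 = 0.076836.
u_3 = 0.076836 × 0.762 + 0.024 = 0.082549.

Unemployment rate after three quarters ≈ 8.25%.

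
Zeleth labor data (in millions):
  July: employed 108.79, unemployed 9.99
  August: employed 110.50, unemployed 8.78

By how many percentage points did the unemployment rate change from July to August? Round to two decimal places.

The unemployment rate changed by −1.05 percentage points.

July: labor force = 108.79 + 9.99 = 118.78; u = 9.99/118.78 = 8.41%.
August: labor force = 110.50 + 8.78 = 119.28; u = 8.78/119.28 = 7.36%.
Change = 7.36% − 8.41% = −1.05 pp.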